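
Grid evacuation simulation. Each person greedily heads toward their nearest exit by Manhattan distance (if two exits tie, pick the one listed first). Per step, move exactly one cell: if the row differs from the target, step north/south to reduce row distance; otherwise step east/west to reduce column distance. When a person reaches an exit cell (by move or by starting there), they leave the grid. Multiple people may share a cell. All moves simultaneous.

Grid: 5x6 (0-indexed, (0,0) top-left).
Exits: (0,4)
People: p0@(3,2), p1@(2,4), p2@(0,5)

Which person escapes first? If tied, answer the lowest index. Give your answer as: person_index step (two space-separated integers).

Step 1: p0:(3,2)->(2,2) | p1:(2,4)->(1,4) | p2:(0,5)->(0,4)->EXIT
Step 2: p0:(2,2)->(1,2) | p1:(1,4)->(0,4)->EXIT | p2:escaped
Step 3: p0:(1,2)->(0,2) | p1:escaped | p2:escaped
Step 4: p0:(0,2)->(0,3) | p1:escaped | p2:escaped
Step 5: p0:(0,3)->(0,4)->EXIT | p1:escaped | p2:escaped
Exit steps: [5, 2, 1]
First to escape: p2 at step 1

Answer: 2 1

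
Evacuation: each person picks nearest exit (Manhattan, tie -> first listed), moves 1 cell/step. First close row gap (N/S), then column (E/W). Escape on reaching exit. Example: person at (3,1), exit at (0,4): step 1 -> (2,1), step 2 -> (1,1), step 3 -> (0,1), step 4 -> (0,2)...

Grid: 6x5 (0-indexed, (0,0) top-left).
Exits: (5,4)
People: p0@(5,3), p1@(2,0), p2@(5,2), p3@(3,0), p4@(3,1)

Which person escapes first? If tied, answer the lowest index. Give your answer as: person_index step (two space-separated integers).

Step 1: p0:(5,3)->(5,4)->EXIT | p1:(2,0)->(3,0) | p2:(5,2)->(5,3) | p3:(3,0)->(4,0) | p4:(3,1)->(4,1)
Step 2: p0:escaped | p1:(3,0)->(4,0) | p2:(5,3)->(5,4)->EXIT | p3:(4,0)->(5,0) | p4:(4,1)->(5,1)
Step 3: p0:escaped | p1:(4,0)->(5,0) | p2:escaped | p3:(5,0)->(5,1) | p4:(5,1)->(5,2)
Step 4: p0:escaped | p1:(5,0)->(5,1) | p2:escaped | p3:(5,1)->(5,2) | p4:(5,2)->(5,3)
Step 5: p0:escaped | p1:(5,1)->(5,2) | p2:escaped | p3:(5,2)->(5,3) | p4:(5,3)->(5,4)->EXIT
Step 6: p0:escaped | p1:(5,2)->(5,3) | p2:escaped | p3:(5,3)->(5,4)->EXIT | p4:escaped
Step 7: p0:escaped | p1:(5,3)->(5,4)->EXIT | p2:escaped | p3:escaped | p4:escaped
Exit steps: [1, 7, 2, 6, 5]
First to escape: p0 at step 1

Answer: 0 1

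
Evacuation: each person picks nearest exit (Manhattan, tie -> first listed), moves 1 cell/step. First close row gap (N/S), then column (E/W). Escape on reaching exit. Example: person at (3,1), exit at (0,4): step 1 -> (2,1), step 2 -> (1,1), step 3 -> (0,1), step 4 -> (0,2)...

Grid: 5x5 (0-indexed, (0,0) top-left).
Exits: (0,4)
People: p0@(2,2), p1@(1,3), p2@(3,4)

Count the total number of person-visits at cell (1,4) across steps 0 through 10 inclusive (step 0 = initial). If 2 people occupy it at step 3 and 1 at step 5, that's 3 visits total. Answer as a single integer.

Answer: 1

Derivation:
Step 0: p0@(2,2) p1@(1,3) p2@(3,4) -> at (1,4): 0 [-], cum=0
Step 1: p0@(1,2) p1@(0,3) p2@(2,4) -> at (1,4): 0 [-], cum=0
Step 2: p0@(0,2) p1@ESC p2@(1,4) -> at (1,4): 1 [p2], cum=1
Step 3: p0@(0,3) p1@ESC p2@ESC -> at (1,4): 0 [-], cum=1
Step 4: p0@ESC p1@ESC p2@ESC -> at (1,4): 0 [-], cum=1
Total visits = 1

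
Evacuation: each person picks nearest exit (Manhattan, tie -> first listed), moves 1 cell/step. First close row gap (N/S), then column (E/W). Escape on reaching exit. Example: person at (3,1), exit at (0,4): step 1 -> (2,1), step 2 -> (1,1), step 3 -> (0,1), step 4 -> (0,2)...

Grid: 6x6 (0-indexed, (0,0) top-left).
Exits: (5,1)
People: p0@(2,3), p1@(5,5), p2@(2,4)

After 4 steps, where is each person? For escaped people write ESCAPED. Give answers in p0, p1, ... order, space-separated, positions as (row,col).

Step 1: p0:(2,3)->(3,3) | p1:(5,5)->(5,4) | p2:(2,4)->(3,4)
Step 2: p0:(3,3)->(4,3) | p1:(5,4)->(5,3) | p2:(3,4)->(4,4)
Step 3: p0:(4,3)->(5,3) | p1:(5,3)->(5,2) | p2:(4,4)->(5,4)
Step 4: p0:(5,3)->(5,2) | p1:(5,2)->(5,1)->EXIT | p2:(5,4)->(5,3)

(5,2) ESCAPED (5,3)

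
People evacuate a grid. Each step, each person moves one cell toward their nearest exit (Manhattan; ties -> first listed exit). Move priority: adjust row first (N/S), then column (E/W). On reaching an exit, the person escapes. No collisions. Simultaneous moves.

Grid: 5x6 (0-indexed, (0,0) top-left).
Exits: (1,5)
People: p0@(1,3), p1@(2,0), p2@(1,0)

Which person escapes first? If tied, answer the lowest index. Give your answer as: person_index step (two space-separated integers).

Answer: 0 2

Derivation:
Step 1: p0:(1,3)->(1,4) | p1:(2,0)->(1,0) | p2:(1,0)->(1,1)
Step 2: p0:(1,4)->(1,5)->EXIT | p1:(1,0)->(1,1) | p2:(1,1)->(1,2)
Step 3: p0:escaped | p1:(1,1)->(1,2) | p2:(1,2)->(1,3)
Step 4: p0:escaped | p1:(1,2)->(1,3) | p2:(1,3)->(1,4)
Step 5: p0:escaped | p1:(1,3)->(1,4) | p2:(1,4)->(1,5)->EXIT
Step 6: p0:escaped | p1:(1,4)->(1,5)->EXIT | p2:escaped
Exit steps: [2, 6, 5]
First to escape: p0 at step 2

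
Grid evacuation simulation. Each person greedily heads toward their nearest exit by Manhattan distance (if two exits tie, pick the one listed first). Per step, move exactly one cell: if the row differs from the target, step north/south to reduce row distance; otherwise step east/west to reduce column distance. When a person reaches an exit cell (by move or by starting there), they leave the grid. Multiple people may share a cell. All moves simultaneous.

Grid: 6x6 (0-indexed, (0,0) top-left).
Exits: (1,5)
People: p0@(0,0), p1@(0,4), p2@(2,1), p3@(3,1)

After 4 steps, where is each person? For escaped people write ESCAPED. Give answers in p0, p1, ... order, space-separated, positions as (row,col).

Step 1: p0:(0,0)->(1,0) | p1:(0,4)->(1,4) | p2:(2,1)->(1,1) | p3:(3,1)->(2,1)
Step 2: p0:(1,0)->(1,1) | p1:(1,4)->(1,5)->EXIT | p2:(1,1)->(1,2) | p3:(2,1)->(1,1)
Step 3: p0:(1,1)->(1,2) | p1:escaped | p2:(1,2)->(1,3) | p3:(1,1)->(1,2)
Step 4: p0:(1,2)->(1,3) | p1:escaped | p2:(1,3)->(1,4) | p3:(1,2)->(1,3)

(1,3) ESCAPED (1,4) (1,3)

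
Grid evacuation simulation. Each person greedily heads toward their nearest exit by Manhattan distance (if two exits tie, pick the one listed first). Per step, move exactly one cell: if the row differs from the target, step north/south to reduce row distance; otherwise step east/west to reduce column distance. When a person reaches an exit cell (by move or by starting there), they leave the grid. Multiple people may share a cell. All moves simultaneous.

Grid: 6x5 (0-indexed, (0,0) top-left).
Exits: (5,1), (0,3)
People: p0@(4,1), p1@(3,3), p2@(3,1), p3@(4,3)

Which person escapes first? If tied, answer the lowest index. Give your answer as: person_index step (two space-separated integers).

Step 1: p0:(4,1)->(5,1)->EXIT | p1:(3,3)->(2,3) | p2:(3,1)->(4,1) | p3:(4,3)->(5,3)
Step 2: p0:escaped | p1:(2,3)->(1,3) | p2:(4,1)->(5,1)->EXIT | p3:(5,3)->(5,2)
Step 3: p0:escaped | p1:(1,3)->(0,3)->EXIT | p2:escaped | p3:(5,2)->(5,1)->EXIT
Exit steps: [1, 3, 2, 3]
First to escape: p0 at step 1

Answer: 0 1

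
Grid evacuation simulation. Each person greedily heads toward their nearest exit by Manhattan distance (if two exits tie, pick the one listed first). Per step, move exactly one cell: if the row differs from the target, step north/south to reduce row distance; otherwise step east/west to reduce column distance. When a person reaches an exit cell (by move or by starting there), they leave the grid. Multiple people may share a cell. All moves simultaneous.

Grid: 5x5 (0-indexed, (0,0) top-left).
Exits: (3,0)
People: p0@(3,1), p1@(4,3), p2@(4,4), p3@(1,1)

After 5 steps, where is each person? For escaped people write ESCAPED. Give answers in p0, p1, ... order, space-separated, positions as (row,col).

Step 1: p0:(3,1)->(3,0)->EXIT | p1:(4,3)->(3,3) | p2:(4,4)->(3,4) | p3:(1,1)->(2,1)
Step 2: p0:escaped | p1:(3,3)->(3,2) | p2:(3,4)->(3,3) | p3:(2,1)->(3,1)
Step 3: p0:escaped | p1:(3,2)->(3,1) | p2:(3,3)->(3,2) | p3:(3,1)->(3,0)->EXIT
Step 4: p0:escaped | p1:(3,1)->(3,0)->EXIT | p2:(3,2)->(3,1) | p3:escaped
Step 5: p0:escaped | p1:escaped | p2:(3,1)->(3,0)->EXIT | p3:escaped

ESCAPED ESCAPED ESCAPED ESCAPED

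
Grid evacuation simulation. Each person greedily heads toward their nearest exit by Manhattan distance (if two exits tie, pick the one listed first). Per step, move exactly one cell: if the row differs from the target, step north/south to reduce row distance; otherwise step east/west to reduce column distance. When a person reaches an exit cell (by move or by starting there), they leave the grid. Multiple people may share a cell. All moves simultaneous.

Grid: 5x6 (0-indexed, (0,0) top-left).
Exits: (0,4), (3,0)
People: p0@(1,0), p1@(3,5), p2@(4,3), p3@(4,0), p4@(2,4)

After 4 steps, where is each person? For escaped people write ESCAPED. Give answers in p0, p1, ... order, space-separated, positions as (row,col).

Step 1: p0:(1,0)->(2,0) | p1:(3,5)->(2,5) | p2:(4,3)->(3,3) | p3:(4,0)->(3,0)->EXIT | p4:(2,4)->(1,4)
Step 2: p0:(2,0)->(3,0)->EXIT | p1:(2,5)->(1,5) | p2:(3,3)->(3,2) | p3:escaped | p4:(1,4)->(0,4)->EXIT
Step 3: p0:escaped | p1:(1,5)->(0,5) | p2:(3,2)->(3,1) | p3:escaped | p4:escaped
Step 4: p0:escaped | p1:(0,5)->(0,4)->EXIT | p2:(3,1)->(3,0)->EXIT | p3:escaped | p4:escaped

ESCAPED ESCAPED ESCAPED ESCAPED ESCAPED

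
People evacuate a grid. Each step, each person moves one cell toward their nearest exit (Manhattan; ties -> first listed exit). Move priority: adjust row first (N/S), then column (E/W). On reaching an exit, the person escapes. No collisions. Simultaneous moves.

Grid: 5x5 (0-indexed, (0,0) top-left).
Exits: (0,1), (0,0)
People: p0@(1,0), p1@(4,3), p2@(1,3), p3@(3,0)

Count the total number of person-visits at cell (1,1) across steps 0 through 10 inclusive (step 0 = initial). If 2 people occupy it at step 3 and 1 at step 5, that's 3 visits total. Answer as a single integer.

Answer: 0

Derivation:
Step 0: p0@(1,0) p1@(4,3) p2@(1,3) p3@(3,0) -> at (1,1): 0 [-], cum=0
Step 1: p0@ESC p1@(3,3) p2@(0,3) p3@(2,0) -> at (1,1): 0 [-], cum=0
Step 2: p0@ESC p1@(2,3) p2@(0,2) p3@(1,0) -> at (1,1): 0 [-], cum=0
Step 3: p0@ESC p1@(1,3) p2@ESC p3@ESC -> at (1,1): 0 [-], cum=0
Step 4: p0@ESC p1@(0,3) p2@ESC p3@ESC -> at (1,1): 0 [-], cum=0
Step 5: p0@ESC p1@(0,2) p2@ESC p3@ESC -> at (1,1): 0 [-], cum=0
Step 6: p0@ESC p1@ESC p2@ESC p3@ESC -> at (1,1): 0 [-], cum=0
Total visits = 0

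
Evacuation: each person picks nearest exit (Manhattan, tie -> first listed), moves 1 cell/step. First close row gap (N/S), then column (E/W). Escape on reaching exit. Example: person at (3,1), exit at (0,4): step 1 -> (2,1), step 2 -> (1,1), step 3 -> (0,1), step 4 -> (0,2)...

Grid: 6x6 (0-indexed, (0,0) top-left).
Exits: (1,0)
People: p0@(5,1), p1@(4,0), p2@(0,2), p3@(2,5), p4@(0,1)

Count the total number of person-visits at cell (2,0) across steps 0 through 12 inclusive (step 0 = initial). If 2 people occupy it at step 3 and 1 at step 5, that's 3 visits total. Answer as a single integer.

Step 0: p0@(5,1) p1@(4,0) p2@(0,2) p3@(2,5) p4@(0,1) -> at (2,0): 0 [-], cum=0
Step 1: p0@(4,1) p1@(3,0) p2@(1,2) p3@(1,5) p4@(1,1) -> at (2,0): 0 [-], cum=0
Step 2: p0@(3,1) p1@(2,0) p2@(1,1) p3@(1,4) p4@ESC -> at (2,0): 1 [p1], cum=1
Step 3: p0@(2,1) p1@ESC p2@ESC p3@(1,3) p4@ESC -> at (2,0): 0 [-], cum=1
Step 4: p0@(1,1) p1@ESC p2@ESC p3@(1,2) p4@ESC -> at (2,0): 0 [-], cum=1
Step 5: p0@ESC p1@ESC p2@ESC p3@(1,1) p4@ESC -> at (2,0): 0 [-], cum=1
Step 6: p0@ESC p1@ESC p2@ESC p3@ESC p4@ESC -> at (2,0): 0 [-], cum=1
Total visits = 1

Answer: 1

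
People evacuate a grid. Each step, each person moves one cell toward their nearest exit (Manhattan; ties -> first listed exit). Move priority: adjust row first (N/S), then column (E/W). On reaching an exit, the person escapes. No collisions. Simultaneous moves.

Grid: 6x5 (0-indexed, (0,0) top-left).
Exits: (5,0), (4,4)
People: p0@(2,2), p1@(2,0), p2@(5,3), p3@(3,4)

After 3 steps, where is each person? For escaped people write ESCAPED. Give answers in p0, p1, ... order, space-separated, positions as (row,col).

Step 1: p0:(2,2)->(3,2) | p1:(2,0)->(3,0) | p2:(5,3)->(4,3) | p3:(3,4)->(4,4)->EXIT
Step 2: p0:(3,2)->(4,2) | p1:(3,0)->(4,0) | p2:(4,3)->(4,4)->EXIT | p3:escaped
Step 3: p0:(4,2)->(4,3) | p1:(4,0)->(5,0)->EXIT | p2:escaped | p3:escaped

(4,3) ESCAPED ESCAPED ESCAPED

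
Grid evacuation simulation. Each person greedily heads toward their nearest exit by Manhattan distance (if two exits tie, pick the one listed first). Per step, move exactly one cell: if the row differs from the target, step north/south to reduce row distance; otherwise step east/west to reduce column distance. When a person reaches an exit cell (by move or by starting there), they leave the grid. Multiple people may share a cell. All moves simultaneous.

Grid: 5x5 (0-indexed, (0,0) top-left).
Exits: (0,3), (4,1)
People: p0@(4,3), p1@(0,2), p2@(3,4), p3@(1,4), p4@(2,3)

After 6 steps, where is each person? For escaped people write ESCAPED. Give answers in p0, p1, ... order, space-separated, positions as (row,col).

Step 1: p0:(4,3)->(4,2) | p1:(0,2)->(0,3)->EXIT | p2:(3,4)->(2,4) | p3:(1,4)->(0,4) | p4:(2,3)->(1,3)
Step 2: p0:(4,2)->(4,1)->EXIT | p1:escaped | p2:(2,4)->(1,4) | p3:(0,4)->(0,3)->EXIT | p4:(1,3)->(0,3)->EXIT
Step 3: p0:escaped | p1:escaped | p2:(1,4)->(0,4) | p3:escaped | p4:escaped
Step 4: p0:escaped | p1:escaped | p2:(0,4)->(0,3)->EXIT | p3:escaped | p4:escaped

ESCAPED ESCAPED ESCAPED ESCAPED ESCAPED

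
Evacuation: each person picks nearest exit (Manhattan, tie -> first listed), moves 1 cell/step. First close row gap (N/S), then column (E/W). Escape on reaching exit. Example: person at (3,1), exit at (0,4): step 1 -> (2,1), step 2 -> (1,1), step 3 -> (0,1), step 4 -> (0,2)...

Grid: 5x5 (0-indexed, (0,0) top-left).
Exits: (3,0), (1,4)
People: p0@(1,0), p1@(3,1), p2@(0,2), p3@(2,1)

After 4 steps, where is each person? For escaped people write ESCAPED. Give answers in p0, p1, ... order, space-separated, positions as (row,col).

Step 1: p0:(1,0)->(2,0) | p1:(3,1)->(3,0)->EXIT | p2:(0,2)->(1,2) | p3:(2,1)->(3,1)
Step 2: p0:(2,0)->(3,0)->EXIT | p1:escaped | p2:(1,2)->(1,3) | p3:(3,1)->(3,0)->EXIT
Step 3: p0:escaped | p1:escaped | p2:(1,3)->(1,4)->EXIT | p3:escaped

ESCAPED ESCAPED ESCAPED ESCAPED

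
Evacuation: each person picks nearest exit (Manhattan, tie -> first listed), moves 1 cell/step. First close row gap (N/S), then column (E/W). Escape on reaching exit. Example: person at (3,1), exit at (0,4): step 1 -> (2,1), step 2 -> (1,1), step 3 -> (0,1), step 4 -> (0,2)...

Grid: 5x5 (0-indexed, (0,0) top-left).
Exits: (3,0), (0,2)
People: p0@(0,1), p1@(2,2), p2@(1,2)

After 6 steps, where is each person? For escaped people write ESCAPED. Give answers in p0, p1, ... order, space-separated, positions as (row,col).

Step 1: p0:(0,1)->(0,2)->EXIT | p1:(2,2)->(1,2) | p2:(1,2)->(0,2)->EXIT
Step 2: p0:escaped | p1:(1,2)->(0,2)->EXIT | p2:escaped

ESCAPED ESCAPED ESCAPED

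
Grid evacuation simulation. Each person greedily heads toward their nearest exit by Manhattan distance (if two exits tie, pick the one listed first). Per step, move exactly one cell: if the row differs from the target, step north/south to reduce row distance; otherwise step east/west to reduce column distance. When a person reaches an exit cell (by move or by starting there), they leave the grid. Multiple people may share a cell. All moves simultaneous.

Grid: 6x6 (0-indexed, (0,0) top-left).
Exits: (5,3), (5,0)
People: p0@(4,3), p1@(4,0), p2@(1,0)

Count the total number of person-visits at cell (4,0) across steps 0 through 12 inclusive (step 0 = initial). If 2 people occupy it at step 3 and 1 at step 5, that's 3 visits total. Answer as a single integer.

Answer: 2

Derivation:
Step 0: p0@(4,3) p1@(4,0) p2@(1,0) -> at (4,0): 1 [p1], cum=1
Step 1: p0@ESC p1@ESC p2@(2,0) -> at (4,0): 0 [-], cum=1
Step 2: p0@ESC p1@ESC p2@(3,0) -> at (4,0): 0 [-], cum=1
Step 3: p0@ESC p1@ESC p2@(4,0) -> at (4,0): 1 [p2], cum=2
Step 4: p0@ESC p1@ESC p2@ESC -> at (4,0): 0 [-], cum=2
Total visits = 2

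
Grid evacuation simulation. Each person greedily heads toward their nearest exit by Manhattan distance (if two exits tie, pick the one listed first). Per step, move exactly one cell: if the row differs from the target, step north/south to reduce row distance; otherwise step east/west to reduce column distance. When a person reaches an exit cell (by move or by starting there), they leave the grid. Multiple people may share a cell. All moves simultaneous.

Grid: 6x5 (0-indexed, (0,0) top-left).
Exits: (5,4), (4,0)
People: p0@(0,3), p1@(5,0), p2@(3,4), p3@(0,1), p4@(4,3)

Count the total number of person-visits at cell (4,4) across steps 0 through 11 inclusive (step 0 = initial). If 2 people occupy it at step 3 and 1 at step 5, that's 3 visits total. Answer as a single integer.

Answer: 1

Derivation:
Step 0: p0@(0,3) p1@(5,0) p2@(3,4) p3@(0,1) p4@(4,3) -> at (4,4): 0 [-], cum=0
Step 1: p0@(1,3) p1@ESC p2@(4,4) p3@(1,1) p4@(5,3) -> at (4,4): 1 [p2], cum=1
Step 2: p0@(2,3) p1@ESC p2@ESC p3@(2,1) p4@ESC -> at (4,4): 0 [-], cum=1
Step 3: p0@(3,3) p1@ESC p2@ESC p3@(3,1) p4@ESC -> at (4,4): 0 [-], cum=1
Step 4: p0@(4,3) p1@ESC p2@ESC p3@(4,1) p4@ESC -> at (4,4): 0 [-], cum=1
Step 5: p0@(5,3) p1@ESC p2@ESC p3@ESC p4@ESC -> at (4,4): 0 [-], cum=1
Step 6: p0@ESC p1@ESC p2@ESC p3@ESC p4@ESC -> at (4,4): 0 [-], cum=1
Total visits = 1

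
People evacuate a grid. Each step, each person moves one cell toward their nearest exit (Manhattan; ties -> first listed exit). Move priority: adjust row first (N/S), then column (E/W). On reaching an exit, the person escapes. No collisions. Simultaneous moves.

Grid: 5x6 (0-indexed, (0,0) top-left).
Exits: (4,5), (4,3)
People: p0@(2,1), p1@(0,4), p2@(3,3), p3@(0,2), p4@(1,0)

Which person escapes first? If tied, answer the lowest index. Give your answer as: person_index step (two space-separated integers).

Answer: 2 1

Derivation:
Step 1: p0:(2,1)->(3,1) | p1:(0,4)->(1,4) | p2:(3,3)->(4,3)->EXIT | p3:(0,2)->(1,2) | p4:(1,0)->(2,0)
Step 2: p0:(3,1)->(4,1) | p1:(1,4)->(2,4) | p2:escaped | p3:(1,2)->(2,2) | p4:(2,0)->(3,0)
Step 3: p0:(4,1)->(4,2) | p1:(2,4)->(3,4) | p2:escaped | p3:(2,2)->(3,2) | p4:(3,0)->(4,0)
Step 4: p0:(4,2)->(4,3)->EXIT | p1:(3,4)->(4,4) | p2:escaped | p3:(3,2)->(4,2) | p4:(4,0)->(4,1)
Step 5: p0:escaped | p1:(4,4)->(4,5)->EXIT | p2:escaped | p3:(4,2)->(4,3)->EXIT | p4:(4,1)->(4,2)
Step 6: p0:escaped | p1:escaped | p2:escaped | p3:escaped | p4:(4,2)->(4,3)->EXIT
Exit steps: [4, 5, 1, 5, 6]
First to escape: p2 at step 1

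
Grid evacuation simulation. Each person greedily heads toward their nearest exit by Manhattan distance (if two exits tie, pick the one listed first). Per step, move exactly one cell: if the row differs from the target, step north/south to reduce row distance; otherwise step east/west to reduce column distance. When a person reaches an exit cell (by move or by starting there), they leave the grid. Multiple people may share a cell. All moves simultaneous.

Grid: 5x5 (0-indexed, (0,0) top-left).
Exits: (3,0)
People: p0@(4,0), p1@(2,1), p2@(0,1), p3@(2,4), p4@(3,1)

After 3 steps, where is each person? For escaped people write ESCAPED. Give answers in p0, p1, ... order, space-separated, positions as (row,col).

Step 1: p0:(4,0)->(3,0)->EXIT | p1:(2,1)->(3,1) | p2:(0,1)->(1,1) | p3:(2,4)->(3,4) | p4:(3,1)->(3,0)->EXIT
Step 2: p0:escaped | p1:(3,1)->(3,0)->EXIT | p2:(1,1)->(2,1) | p3:(3,4)->(3,3) | p4:escaped
Step 3: p0:escaped | p1:escaped | p2:(2,1)->(3,1) | p3:(3,3)->(3,2) | p4:escaped

ESCAPED ESCAPED (3,1) (3,2) ESCAPED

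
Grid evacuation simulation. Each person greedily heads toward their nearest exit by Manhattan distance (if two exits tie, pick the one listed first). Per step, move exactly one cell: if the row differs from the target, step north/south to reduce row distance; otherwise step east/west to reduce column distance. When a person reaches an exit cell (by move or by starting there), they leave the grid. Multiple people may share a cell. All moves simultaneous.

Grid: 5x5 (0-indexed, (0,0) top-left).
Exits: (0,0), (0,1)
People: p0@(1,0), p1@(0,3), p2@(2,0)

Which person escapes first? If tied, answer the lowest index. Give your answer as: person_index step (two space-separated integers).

Answer: 0 1

Derivation:
Step 1: p0:(1,0)->(0,0)->EXIT | p1:(0,3)->(0,2) | p2:(2,0)->(1,0)
Step 2: p0:escaped | p1:(0,2)->(0,1)->EXIT | p2:(1,0)->(0,0)->EXIT
Exit steps: [1, 2, 2]
First to escape: p0 at step 1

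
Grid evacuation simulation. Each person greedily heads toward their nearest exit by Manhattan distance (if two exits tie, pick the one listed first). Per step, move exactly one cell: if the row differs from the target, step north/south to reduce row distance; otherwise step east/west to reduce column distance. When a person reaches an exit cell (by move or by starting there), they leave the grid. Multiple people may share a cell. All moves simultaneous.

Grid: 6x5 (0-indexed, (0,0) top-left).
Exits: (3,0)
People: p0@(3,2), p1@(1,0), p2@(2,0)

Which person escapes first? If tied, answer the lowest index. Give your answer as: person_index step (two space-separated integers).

Answer: 2 1

Derivation:
Step 1: p0:(3,2)->(3,1) | p1:(1,0)->(2,0) | p2:(2,0)->(3,0)->EXIT
Step 2: p0:(3,1)->(3,0)->EXIT | p1:(2,0)->(3,0)->EXIT | p2:escaped
Exit steps: [2, 2, 1]
First to escape: p2 at step 1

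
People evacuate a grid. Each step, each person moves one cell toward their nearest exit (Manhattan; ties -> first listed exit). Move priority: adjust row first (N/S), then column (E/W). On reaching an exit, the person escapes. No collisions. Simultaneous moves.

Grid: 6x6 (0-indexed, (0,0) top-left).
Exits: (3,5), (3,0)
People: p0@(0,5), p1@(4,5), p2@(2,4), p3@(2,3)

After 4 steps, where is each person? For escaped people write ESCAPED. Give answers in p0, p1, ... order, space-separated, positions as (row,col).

Step 1: p0:(0,5)->(1,5) | p1:(4,5)->(3,5)->EXIT | p2:(2,4)->(3,4) | p3:(2,3)->(3,3)
Step 2: p0:(1,5)->(2,5) | p1:escaped | p2:(3,4)->(3,5)->EXIT | p3:(3,3)->(3,4)
Step 3: p0:(2,5)->(3,5)->EXIT | p1:escaped | p2:escaped | p3:(3,4)->(3,5)->EXIT

ESCAPED ESCAPED ESCAPED ESCAPED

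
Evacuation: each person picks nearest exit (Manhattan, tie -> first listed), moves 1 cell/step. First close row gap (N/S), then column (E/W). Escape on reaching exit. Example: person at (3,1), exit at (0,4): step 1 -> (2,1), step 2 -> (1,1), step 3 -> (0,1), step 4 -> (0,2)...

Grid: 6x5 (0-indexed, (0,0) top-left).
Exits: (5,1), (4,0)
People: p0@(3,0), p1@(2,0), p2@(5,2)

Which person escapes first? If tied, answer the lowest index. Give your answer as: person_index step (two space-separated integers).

Step 1: p0:(3,0)->(4,0)->EXIT | p1:(2,0)->(3,0) | p2:(5,2)->(5,1)->EXIT
Step 2: p0:escaped | p1:(3,0)->(4,0)->EXIT | p2:escaped
Exit steps: [1, 2, 1]
First to escape: p0 at step 1

Answer: 0 1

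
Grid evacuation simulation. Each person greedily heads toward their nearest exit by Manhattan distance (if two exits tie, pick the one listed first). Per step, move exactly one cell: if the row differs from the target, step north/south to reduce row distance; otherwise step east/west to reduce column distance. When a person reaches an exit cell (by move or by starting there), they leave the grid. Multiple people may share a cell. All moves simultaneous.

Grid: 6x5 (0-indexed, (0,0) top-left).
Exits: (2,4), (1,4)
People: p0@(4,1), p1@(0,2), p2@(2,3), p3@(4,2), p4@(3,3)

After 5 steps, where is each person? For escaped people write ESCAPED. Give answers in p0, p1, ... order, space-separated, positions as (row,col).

Step 1: p0:(4,1)->(3,1) | p1:(0,2)->(1,2) | p2:(2,3)->(2,4)->EXIT | p3:(4,2)->(3,2) | p4:(3,3)->(2,3)
Step 2: p0:(3,1)->(2,1) | p1:(1,2)->(1,3) | p2:escaped | p3:(3,2)->(2,2) | p4:(2,3)->(2,4)->EXIT
Step 3: p0:(2,1)->(2,2) | p1:(1,3)->(1,4)->EXIT | p2:escaped | p3:(2,2)->(2,3) | p4:escaped
Step 4: p0:(2,2)->(2,3) | p1:escaped | p2:escaped | p3:(2,3)->(2,4)->EXIT | p4:escaped
Step 5: p0:(2,3)->(2,4)->EXIT | p1:escaped | p2:escaped | p3:escaped | p4:escaped

ESCAPED ESCAPED ESCAPED ESCAPED ESCAPED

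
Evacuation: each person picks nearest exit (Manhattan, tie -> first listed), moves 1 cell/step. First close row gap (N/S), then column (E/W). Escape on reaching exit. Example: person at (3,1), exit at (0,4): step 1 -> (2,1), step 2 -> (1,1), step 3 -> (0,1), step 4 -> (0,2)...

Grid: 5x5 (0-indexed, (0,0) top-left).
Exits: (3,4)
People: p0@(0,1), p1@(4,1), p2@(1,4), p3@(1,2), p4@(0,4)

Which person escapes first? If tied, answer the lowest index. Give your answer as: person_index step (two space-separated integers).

Answer: 2 2

Derivation:
Step 1: p0:(0,1)->(1,1) | p1:(4,1)->(3,1) | p2:(1,4)->(2,4) | p3:(1,2)->(2,2) | p4:(0,4)->(1,4)
Step 2: p0:(1,1)->(2,1) | p1:(3,1)->(3,2) | p2:(2,4)->(3,4)->EXIT | p3:(2,2)->(3,2) | p4:(1,4)->(2,4)
Step 3: p0:(2,1)->(3,1) | p1:(3,2)->(3,3) | p2:escaped | p3:(3,2)->(3,3) | p4:(2,4)->(3,4)->EXIT
Step 4: p0:(3,1)->(3,2) | p1:(3,3)->(3,4)->EXIT | p2:escaped | p3:(3,3)->(3,4)->EXIT | p4:escaped
Step 5: p0:(3,2)->(3,3) | p1:escaped | p2:escaped | p3:escaped | p4:escaped
Step 6: p0:(3,3)->(3,4)->EXIT | p1:escaped | p2:escaped | p3:escaped | p4:escaped
Exit steps: [6, 4, 2, 4, 3]
First to escape: p2 at step 2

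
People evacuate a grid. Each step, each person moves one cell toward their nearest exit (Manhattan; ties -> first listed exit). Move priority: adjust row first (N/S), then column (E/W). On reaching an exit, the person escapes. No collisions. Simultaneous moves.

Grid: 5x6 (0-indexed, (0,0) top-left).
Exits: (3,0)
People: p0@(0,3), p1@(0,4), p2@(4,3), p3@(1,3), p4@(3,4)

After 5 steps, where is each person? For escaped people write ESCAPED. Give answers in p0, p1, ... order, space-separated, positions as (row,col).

Step 1: p0:(0,3)->(1,3) | p1:(0,4)->(1,4) | p2:(4,3)->(3,3) | p3:(1,3)->(2,3) | p4:(3,4)->(3,3)
Step 2: p0:(1,3)->(2,3) | p1:(1,4)->(2,4) | p2:(3,3)->(3,2) | p3:(2,3)->(3,3) | p4:(3,3)->(3,2)
Step 3: p0:(2,3)->(3,3) | p1:(2,4)->(3,4) | p2:(3,2)->(3,1) | p3:(3,3)->(3,2) | p4:(3,2)->(3,1)
Step 4: p0:(3,3)->(3,2) | p1:(3,4)->(3,3) | p2:(3,1)->(3,0)->EXIT | p3:(3,2)->(3,1) | p4:(3,1)->(3,0)->EXIT
Step 5: p0:(3,2)->(3,1) | p1:(3,3)->(3,2) | p2:escaped | p3:(3,1)->(3,0)->EXIT | p4:escaped

(3,1) (3,2) ESCAPED ESCAPED ESCAPED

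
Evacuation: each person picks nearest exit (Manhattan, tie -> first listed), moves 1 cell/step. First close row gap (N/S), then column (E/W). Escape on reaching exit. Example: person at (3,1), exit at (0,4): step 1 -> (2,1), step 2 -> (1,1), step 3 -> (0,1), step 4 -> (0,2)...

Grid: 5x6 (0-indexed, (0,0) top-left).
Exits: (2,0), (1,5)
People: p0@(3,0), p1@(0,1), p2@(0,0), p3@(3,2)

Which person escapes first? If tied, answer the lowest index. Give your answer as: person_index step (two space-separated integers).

Step 1: p0:(3,0)->(2,0)->EXIT | p1:(0,1)->(1,1) | p2:(0,0)->(1,0) | p3:(3,2)->(2,2)
Step 2: p0:escaped | p1:(1,1)->(2,1) | p2:(1,0)->(2,0)->EXIT | p3:(2,2)->(2,1)
Step 3: p0:escaped | p1:(2,1)->(2,0)->EXIT | p2:escaped | p3:(2,1)->(2,0)->EXIT
Exit steps: [1, 3, 2, 3]
First to escape: p0 at step 1

Answer: 0 1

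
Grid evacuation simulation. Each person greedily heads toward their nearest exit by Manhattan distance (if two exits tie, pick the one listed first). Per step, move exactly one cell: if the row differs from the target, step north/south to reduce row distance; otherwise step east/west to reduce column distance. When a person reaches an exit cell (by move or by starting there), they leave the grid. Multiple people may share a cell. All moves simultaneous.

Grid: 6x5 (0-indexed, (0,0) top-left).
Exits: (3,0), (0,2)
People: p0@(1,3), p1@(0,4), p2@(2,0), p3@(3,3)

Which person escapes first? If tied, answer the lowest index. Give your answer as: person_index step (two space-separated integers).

Step 1: p0:(1,3)->(0,3) | p1:(0,4)->(0,3) | p2:(2,0)->(3,0)->EXIT | p3:(3,3)->(3,2)
Step 2: p0:(0,3)->(0,2)->EXIT | p1:(0,3)->(0,2)->EXIT | p2:escaped | p3:(3,2)->(3,1)
Step 3: p0:escaped | p1:escaped | p2:escaped | p3:(3,1)->(3,0)->EXIT
Exit steps: [2, 2, 1, 3]
First to escape: p2 at step 1

Answer: 2 1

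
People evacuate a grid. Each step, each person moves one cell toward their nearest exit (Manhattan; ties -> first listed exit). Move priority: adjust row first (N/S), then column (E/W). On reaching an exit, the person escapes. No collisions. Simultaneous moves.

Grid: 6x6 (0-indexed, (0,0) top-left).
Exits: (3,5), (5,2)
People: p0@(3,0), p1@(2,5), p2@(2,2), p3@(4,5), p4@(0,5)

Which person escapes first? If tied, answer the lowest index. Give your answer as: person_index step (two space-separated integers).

Answer: 1 1

Derivation:
Step 1: p0:(3,0)->(4,0) | p1:(2,5)->(3,5)->EXIT | p2:(2,2)->(3,2) | p3:(4,5)->(3,5)->EXIT | p4:(0,5)->(1,5)
Step 2: p0:(4,0)->(5,0) | p1:escaped | p2:(3,2)->(4,2) | p3:escaped | p4:(1,5)->(2,5)
Step 3: p0:(5,0)->(5,1) | p1:escaped | p2:(4,2)->(5,2)->EXIT | p3:escaped | p4:(2,5)->(3,5)->EXIT
Step 4: p0:(5,1)->(5,2)->EXIT | p1:escaped | p2:escaped | p3:escaped | p4:escaped
Exit steps: [4, 1, 3, 1, 3]
First to escape: p1 at step 1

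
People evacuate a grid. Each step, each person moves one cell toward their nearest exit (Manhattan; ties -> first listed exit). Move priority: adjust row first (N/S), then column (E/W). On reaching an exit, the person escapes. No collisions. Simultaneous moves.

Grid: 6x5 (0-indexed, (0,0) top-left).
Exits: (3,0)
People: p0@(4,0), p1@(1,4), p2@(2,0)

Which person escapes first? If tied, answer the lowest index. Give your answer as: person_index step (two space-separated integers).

Answer: 0 1

Derivation:
Step 1: p0:(4,0)->(3,0)->EXIT | p1:(1,4)->(2,4) | p2:(2,0)->(3,0)->EXIT
Step 2: p0:escaped | p1:(2,4)->(3,4) | p2:escaped
Step 3: p0:escaped | p1:(3,4)->(3,3) | p2:escaped
Step 4: p0:escaped | p1:(3,3)->(3,2) | p2:escaped
Step 5: p0:escaped | p1:(3,2)->(3,1) | p2:escaped
Step 6: p0:escaped | p1:(3,1)->(3,0)->EXIT | p2:escaped
Exit steps: [1, 6, 1]
First to escape: p0 at step 1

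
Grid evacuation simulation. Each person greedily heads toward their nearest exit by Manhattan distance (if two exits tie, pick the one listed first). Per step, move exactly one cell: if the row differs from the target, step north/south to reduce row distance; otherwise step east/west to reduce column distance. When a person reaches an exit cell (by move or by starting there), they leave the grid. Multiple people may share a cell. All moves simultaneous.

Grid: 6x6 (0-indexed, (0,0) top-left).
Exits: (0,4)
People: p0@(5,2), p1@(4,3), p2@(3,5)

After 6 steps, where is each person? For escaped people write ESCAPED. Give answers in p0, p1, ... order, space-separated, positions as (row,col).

Step 1: p0:(5,2)->(4,2) | p1:(4,3)->(3,3) | p2:(3,5)->(2,5)
Step 2: p0:(4,2)->(3,2) | p1:(3,3)->(2,3) | p2:(2,5)->(1,5)
Step 3: p0:(3,2)->(2,2) | p1:(2,3)->(1,3) | p2:(1,5)->(0,5)
Step 4: p0:(2,2)->(1,2) | p1:(1,3)->(0,3) | p2:(0,5)->(0,4)->EXIT
Step 5: p0:(1,2)->(0,2) | p1:(0,3)->(0,4)->EXIT | p2:escaped
Step 6: p0:(0,2)->(0,3) | p1:escaped | p2:escaped

(0,3) ESCAPED ESCAPED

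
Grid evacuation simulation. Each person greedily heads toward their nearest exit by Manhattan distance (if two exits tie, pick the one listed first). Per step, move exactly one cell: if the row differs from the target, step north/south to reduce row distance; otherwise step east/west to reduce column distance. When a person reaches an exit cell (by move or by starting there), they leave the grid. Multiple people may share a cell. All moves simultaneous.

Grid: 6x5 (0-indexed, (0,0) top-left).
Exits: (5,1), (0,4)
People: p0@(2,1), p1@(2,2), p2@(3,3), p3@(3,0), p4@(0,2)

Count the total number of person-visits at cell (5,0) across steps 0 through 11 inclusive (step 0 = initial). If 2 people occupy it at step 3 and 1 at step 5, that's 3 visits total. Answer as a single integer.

Answer: 1

Derivation:
Step 0: p0@(2,1) p1@(2,2) p2@(3,3) p3@(3,0) p4@(0,2) -> at (5,0): 0 [-], cum=0
Step 1: p0@(3,1) p1@(3,2) p2@(4,3) p3@(4,0) p4@(0,3) -> at (5,0): 0 [-], cum=0
Step 2: p0@(4,1) p1@(4,2) p2@(5,3) p3@(5,0) p4@ESC -> at (5,0): 1 [p3], cum=1
Step 3: p0@ESC p1@(5,2) p2@(5,2) p3@ESC p4@ESC -> at (5,0): 0 [-], cum=1
Step 4: p0@ESC p1@ESC p2@ESC p3@ESC p4@ESC -> at (5,0): 0 [-], cum=1
Total visits = 1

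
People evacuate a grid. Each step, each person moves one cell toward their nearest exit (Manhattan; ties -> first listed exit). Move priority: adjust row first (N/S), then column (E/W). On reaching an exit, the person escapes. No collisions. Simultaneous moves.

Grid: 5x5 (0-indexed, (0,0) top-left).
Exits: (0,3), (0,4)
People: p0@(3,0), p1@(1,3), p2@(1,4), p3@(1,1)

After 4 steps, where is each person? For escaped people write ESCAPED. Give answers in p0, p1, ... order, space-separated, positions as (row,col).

Step 1: p0:(3,0)->(2,0) | p1:(1,3)->(0,3)->EXIT | p2:(1,4)->(0,4)->EXIT | p3:(1,1)->(0,1)
Step 2: p0:(2,0)->(1,0) | p1:escaped | p2:escaped | p3:(0,1)->(0,2)
Step 3: p0:(1,0)->(0,0) | p1:escaped | p2:escaped | p3:(0,2)->(0,3)->EXIT
Step 4: p0:(0,0)->(0,1) | p1:escaped | p2:escaped | p3:escaped

(0,1) ESCAPED ESCAPED ESCAPED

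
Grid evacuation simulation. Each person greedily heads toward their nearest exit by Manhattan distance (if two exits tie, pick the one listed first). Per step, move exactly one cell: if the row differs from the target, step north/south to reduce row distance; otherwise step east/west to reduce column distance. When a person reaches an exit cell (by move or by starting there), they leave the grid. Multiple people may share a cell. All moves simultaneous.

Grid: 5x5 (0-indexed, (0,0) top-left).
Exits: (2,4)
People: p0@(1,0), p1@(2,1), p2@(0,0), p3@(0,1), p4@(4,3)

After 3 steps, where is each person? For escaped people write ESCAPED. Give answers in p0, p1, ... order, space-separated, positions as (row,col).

Step 1: p0:(1,0)->(2,0) | p1:(2,1)->(2,2) | p2:(0,0)->(1,0) | p3:(0,1)->(1,1) | p4:(4,3)->(3,3)
Step 2: p0:(2,0)->(2,1) | p1:(2,2)->(2,3) | p2:(1,0)->(2,0) | p3:(1,1)->(2,1) | p4:(3,3)->(2,3)
Step 3: p0:(2,1)->(2,2) | p1:(2,3)->(2,4)->EXIT | p2:(2,0)->(2,1) | p3:(2,1)->(2,2) | p4:(2,3)->(2,4)->EXIT

(2,2) ESCAPED (2,1) (2,2) ESCAPED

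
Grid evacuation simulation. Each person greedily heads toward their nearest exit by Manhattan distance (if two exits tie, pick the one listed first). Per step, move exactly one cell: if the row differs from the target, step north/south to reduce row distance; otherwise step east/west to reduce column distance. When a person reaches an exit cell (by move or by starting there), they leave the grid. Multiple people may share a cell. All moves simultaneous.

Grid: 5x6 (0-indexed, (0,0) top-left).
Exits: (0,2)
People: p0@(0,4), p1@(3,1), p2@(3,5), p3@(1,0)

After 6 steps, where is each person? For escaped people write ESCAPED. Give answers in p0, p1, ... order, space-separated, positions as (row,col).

Step 1: p0:(0,4)->(0,3) | p1:(3,1)->(2,1) | p2:(3,5)->(2,5) | p3:(1,0)->(0,0)
Step 2: p0:(0,3)->(0,2)->EXIT | p1:(2,1)->(1,1) | p2:(2,5)->(1,5) | p3:(0,0)->(0,1)
Step 3: p0:escaped | p1:(1,1)->(0,1) | p2:(1,5)->(0,5) | p3:(0,1)->(0,2)->EXIT
Step 4: p0:escaped | p1:(0,1)->(0,2)->EXIT | p2:(0,5)->(0,4) | p3:escaped
Step 5: p0:escaped | p1:escaped | p2:(0,4)->(0,3) | p3:escaped
Step 6: p0:escaped | p1:escaped | p2:(0,3)->(0,2)->EXIT | p3:escaped

ESCAPED ESCAPED ESCAPED ESCAPED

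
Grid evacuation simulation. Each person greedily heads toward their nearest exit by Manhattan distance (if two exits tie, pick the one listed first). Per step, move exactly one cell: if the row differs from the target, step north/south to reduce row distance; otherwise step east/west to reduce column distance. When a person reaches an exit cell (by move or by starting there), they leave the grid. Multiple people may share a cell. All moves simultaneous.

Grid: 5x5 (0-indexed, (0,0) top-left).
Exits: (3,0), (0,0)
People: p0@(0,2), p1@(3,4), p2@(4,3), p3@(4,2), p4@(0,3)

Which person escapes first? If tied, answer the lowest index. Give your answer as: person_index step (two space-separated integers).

Step 1: p0:(0,2)->(0,1) | p1:(3,4)->(3,3) | p2:(4,3)->(3,3) | p3:(4,2)->(3,2) | p4:(0,3)->(0,2)
Step 2: p0:(0,1)->(0,0)->EXIT | p1:(3,3)->(3,2) | p2:(3,3)->(3,2) | p3:(3,2)->(3,1) | p4:(0,2)->(0,1)
Step 3: p0:escaped | p1:(3,2)->(3,1) | p2:(3,2)->(3,1) | p3:(3,1)->(3,0)->EXIT | p4:(0,1)->(0,0)->EXIT
Step 4: p0:escaped | p1:(3,1)->(3,0)->EXIT | p2:(3,1)->(3,0)->EXIT | p3:escaped | p4:escaped
Exit steps: [2, 4, 4, 3, 3]
First to escape: p0 at step 2

Answer: 0 2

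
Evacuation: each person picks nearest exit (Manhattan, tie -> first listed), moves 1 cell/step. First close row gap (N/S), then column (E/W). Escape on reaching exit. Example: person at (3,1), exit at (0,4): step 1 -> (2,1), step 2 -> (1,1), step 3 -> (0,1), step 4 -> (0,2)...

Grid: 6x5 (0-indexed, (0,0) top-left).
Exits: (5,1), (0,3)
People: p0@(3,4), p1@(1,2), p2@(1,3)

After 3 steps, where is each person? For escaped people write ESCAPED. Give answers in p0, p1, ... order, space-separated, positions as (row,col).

Step 1: p0:(3,4)->(2,4) | p1:(1,2)->(0,2) | p2:(1,3)->(0,3)->EXIT
Step 2: p0:(2,4)->(1,4) | p1:(0,2)->(0,3)->EXIT | p2:escaped
Step 3: p0:(1,4)->(0,4) | p1:escaped | p2:escaped

(0,4) ESCAPED ESCAPED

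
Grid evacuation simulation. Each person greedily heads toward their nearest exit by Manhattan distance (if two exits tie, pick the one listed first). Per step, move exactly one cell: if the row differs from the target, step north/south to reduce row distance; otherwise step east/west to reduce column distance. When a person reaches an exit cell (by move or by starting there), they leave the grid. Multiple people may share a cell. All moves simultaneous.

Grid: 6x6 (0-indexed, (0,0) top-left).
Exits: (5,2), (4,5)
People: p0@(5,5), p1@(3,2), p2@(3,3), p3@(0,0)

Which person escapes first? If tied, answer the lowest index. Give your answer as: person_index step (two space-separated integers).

Step 1: p0:(5,5)->(4,5)->EXIT | p1:(3,2)->(4,2) | p2:(3,3)->(4,3) | p3:(0,0)->(1,0)
Step 2: p0:escaped | p1:(4,2)->(5,2)->EXIT | p2:(4,3)->(5,3) | p3:(1,0)->(2,0)
Step 3: p0:escaped | p1:escaped | p2:(5,3)->(5,2)->EXIT | p3:(2,0)->(3,0)
Step 4: p0:escaped | p1:escaped | p2:escaped | p3:(3,0)->(4,0)
Step 5: p0:escaped | p1:escaped | p2:escaped | p3:(4,0)->(5,0)
Step 6: p0:escaped | p1:escaped | p2:escaped | p3:(5,0)->(5,1)
Step 7: p0:escaped | p1:escaped | p2:escaped | p3:(5,1)->(5,2)->EXIT
Exit steps: [1, 2, 3, 7]
First to escape: p0 at step 1

Answer: 0 1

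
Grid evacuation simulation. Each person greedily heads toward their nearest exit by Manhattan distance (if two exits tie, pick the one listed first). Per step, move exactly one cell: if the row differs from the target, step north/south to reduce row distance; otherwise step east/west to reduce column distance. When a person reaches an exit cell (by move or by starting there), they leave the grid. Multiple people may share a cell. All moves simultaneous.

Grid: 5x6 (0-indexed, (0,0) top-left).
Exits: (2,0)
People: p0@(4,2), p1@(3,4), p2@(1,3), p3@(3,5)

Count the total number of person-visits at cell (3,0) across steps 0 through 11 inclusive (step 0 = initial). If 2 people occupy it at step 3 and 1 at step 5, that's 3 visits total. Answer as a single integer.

Answer: 0

Derivation:
Step 0: p0@(4,2) p1@(3,4) p2@(1,3) p3@(3,5) -> at (3,0): 0 [-], cum=0
Step 1: p0@(3,2) p1@(2,4) p2@(2,3) p3@(2,5) -> at (3,0): 0 [-], cum=0
Step 2: p0@(2,2) p1@(2,3) p2@(2,2) p3@(2,4) -> at (3,0): 0 [-], cum=0
Step 3: p0@(2,1) p1@(2,2) p2@(2,1) p3@(2,3) -> at (3,0): 0 [-], cum=0
Step 4: p0@ESC p1@(2,1) p2@ESC p3@(2,2) -> at (3,0): 0 [-], cum=0
Step 5: p0@ESC p1@ESC p2@ESC p3@(2,1) -> at (3,0): 0 [-], cum=0
Step 6: p0@ESC p1@ESC p2@ESC p3@ESC -> at (3,0): 0 [-], cum=0
Total visits = 0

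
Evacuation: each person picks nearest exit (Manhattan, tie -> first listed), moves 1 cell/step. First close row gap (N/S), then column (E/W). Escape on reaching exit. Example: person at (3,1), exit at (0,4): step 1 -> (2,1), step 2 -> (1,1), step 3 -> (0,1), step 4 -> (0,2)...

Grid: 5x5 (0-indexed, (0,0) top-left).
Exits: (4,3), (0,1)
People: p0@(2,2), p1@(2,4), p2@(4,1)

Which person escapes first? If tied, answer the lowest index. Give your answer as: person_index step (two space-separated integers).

Step 1: p0:(2,2)->(3,2) | p1:(2,4)->(3,4) | p2:(4,1)->(4,2)
Step 2: p0:(3,2)->(4,2) | p1:(3,4)->(4,4) | p2:(4,2)->(4,3)->EXIT
Step 3: p0:(4,2)->(4,3)->EXIT | p1:(4,4)->(4,3)->EXIT | p2:escaped
Exit steps: [3, 3, 2]
First to escape: p2 at step 2

Answer: 2 2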